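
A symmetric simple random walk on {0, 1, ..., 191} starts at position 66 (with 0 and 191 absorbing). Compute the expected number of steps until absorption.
E[τ | X_0 = 66] = 8250

Let v_k = E[τ | X_0 = k]. Boundary: v_0 = v_191 = 0. Recurrence: v_k = 1 + (v_{k-1} + v_{k+1})/2 for 1 ≤ k ≤ 190. The particular solution to v_k − (v_{k-1} + v_{k+1})/2 = 1 is v_k = −k^2. Adding homogeneous solution A + B k and matching boundaries gives v_k = k (191 − k). Substituting k = 66: v_66 = 66 · 125 = 8250.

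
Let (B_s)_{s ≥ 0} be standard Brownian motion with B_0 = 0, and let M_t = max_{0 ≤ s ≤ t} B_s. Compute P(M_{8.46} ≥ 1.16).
P(M_{8.46} ≥ 1.16) = 2·P(B_{8.46} ≥ 1.16) = 2(1 − Φ(1.16/√8.46)) ≈ 0.6900

By the reflection principle for Brownian motion, P(M_t ≥ a) = 2 · P(B_t ≥ a) for a ≥ 0. Since B_t ~ N(0, t), P(B_t ≥ 1.16) = 1 − Φ(1.16/√t) = 1 − Φ(1.16/√8.46) = 1 − Φ(0.3988). So
  P(M_{8.46} ≥ 1.16) = 2(1 − Φ(0.3988)) ≈ 0.6900.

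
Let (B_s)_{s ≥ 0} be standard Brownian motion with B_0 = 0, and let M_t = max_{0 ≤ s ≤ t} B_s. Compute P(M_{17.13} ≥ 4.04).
P(M_{17.13} ≥ 4.04) = 2·P(B_{17.13} ≥ 4.04) = 2(1 − Φ(4.04/√17.13)) ≈ 0.3290

By the reflection principle for Brownian motion, P(M_t ≥ a) = 2 · P(B_t ≥ a) for a ≥ 0. Since B_t ~ N(0, t), P(B_t ≥ 4.04) = 1 − Φ(4.04/√t) = 1 − Φ(4.04/√17.13) = 1 − Φ(0.9761). So
  P(M_{17.13} ≥ 4.04) = 2(1 − Φ(0.9761)) ≈ 0.3290.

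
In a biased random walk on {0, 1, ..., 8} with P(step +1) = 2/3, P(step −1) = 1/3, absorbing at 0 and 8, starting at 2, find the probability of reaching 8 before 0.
P(hit 8 before 0) = (1 − (1/2)^2) / (1 − (1/2)^8) = 64/85

Let u_k denote P(reach 8 before 0 | start at k). Boundary: u_0 = 0, u_8 = 1. Recurrence: u_k = 2/3·u_{k+1} + 1/3·u_{k-1} for 1 ≤ k ≤ 7. Try u_k = A + B·r^k with r = q/p = (1/3)/(2/3) = 1/2. Substitution satisfies the recurrence; boundary conditions give:
  u_k = (1 − r^k) / (1 − r^N) = (1 − (1/2)^2) / (1 − (1/2)^8) = 64/85.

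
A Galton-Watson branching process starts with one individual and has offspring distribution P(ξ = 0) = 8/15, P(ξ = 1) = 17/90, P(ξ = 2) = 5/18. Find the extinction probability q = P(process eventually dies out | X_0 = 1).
q = 1

Mean offspring μ = 0·8/15 + 1·17/90 + 2·5/18 = 67/90 ≤ 1. For μ ≤ 1 with offspring not concentrated at 1, the Galton-Watson process goes extinct almost surely, so q = 1.
(Algebraic check: The pgf is f(s) = 8/15 + 17/90·s + 5/18·s². The extinction probability q is the smallest fixed point of f in [0, 1]. Setting s = f(s):
  5/18·s² + (17/90 − 1)·s + 8/15 = 0
  5/18·s² − (8/15 + 5/18)·s + 8/15 = 0
which factors as (s − 1)·(5/18·s − 8/15) = 0, giving roots s = 1 and s = (8/15)/(5/18) = 48/25. Since 48/25 ≥ 1, the smallest root in [0, 1] is s = 1.)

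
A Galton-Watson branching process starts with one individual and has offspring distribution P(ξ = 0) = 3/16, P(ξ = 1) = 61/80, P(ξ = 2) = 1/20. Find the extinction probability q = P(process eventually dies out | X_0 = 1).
q = 1

Mean offspring μ = 0·3/16 + 1·61/80 + 2·1/20 = 69/80 ≤ 1. For μ ≤ 1 with offspring not concentrated at 1, the Galton-Watson process goes extinct almost surely, so q = 1.
(Algebraic check: The pgf is f(s) = 3/16 + 61/80·s + 1/20·s². The extinction probability q is the smallest fixed point of f in [0, 1]. Setting s = f(s):
  1/20·s² + (61/80 − 1)·s + 3/16 = 0
  1/20·s² − (3/16 + 1/20)·s + 3/16 = 0
which factors as (s − 1)·(1/20·s − 3/16) = 0, giving roots s = 1 and s = (3/16)/(1/20) = 15/4. Since 15/4 ≥ 1, the smallest root in [0, 1] is s = 1.)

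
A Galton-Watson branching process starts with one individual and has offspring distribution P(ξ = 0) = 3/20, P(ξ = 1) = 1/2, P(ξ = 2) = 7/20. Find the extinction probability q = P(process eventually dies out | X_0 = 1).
q = 3/7

The pgf is f(s) = 3/20 + 1/2·s + 7/20·s². The extinction probability q is the smallest fixed point of f in [0, 1]. Setting s = f(s):
  7/20·s² + (1/2 − 1)·s + 3/20 = 0
  7/20·s² − (3/20 + 7/20)·s + 3/20 = 0
which factors as (s − 1)·(7/20·s − 3/20) = 0, giving roots s = 1 and s = (3/20)/(7/20) = 3/7.
Mean offspring μ = 1/2 + 2·7/20 = 6/5 > 1 (supercritical), so q < 1. The extinction probability is the smaller root: q = (3/20)/(7/20) = 3/7.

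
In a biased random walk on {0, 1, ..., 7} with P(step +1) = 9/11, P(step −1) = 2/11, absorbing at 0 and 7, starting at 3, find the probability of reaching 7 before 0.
P(hit 7 before 0) = (1 − (2/9)^3) / (1 − (2/9)^7) = 675783/683263

Let u_k denote P(reach 7 before 0 | start at k). Boundary: u_0 = 0, u_7 = 1. Recurrence: u_k = 9/11·u_{k+1} + 2/11·u_{k-1} for 1 ≤ k ≤ 6. Try u_k = A + B·r^k with r = q/p = (2/11)/(9/11) = 2/9. Substitution satisfies the recurrence; boundary conditions give:
  u_k = (1 − r^k) / (1 − r^N) = (1 − (2/9)^3) / (1 − (2/9)^7) = 675783/683263.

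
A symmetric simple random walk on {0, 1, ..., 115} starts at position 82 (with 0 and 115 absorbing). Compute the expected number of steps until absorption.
E[τ | X_0 = 82] = 2706

Let v_k = E[τ | X_0 = k]. Boundary: v_0 = v_115 = 0. Recurrence: v_k = 1 + (v_{k-1} + v_{k+1})/2 for 1 ≤ k ≤ 114. The particular solution to v_k − (v_{k-1} + v_{k+1})/2 = 1 is v_k = −k^2. Adding homogeneous solution A + B k and matching boundaries gives v_k = k (115 − k). Substituting k = 82: v_82 = 82 · 33 = 2706.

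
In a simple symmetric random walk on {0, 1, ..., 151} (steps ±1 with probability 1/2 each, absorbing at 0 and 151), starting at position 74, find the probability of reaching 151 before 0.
P(hit 151 before 0) = 74/151

Let u_k = P(hit 151 before 0 | start at k). Then u_0 = 0, u_151 = 1, and u_k = u_{k-1}/2 + u_{k+1}/2 for 1 ≤ k ≤ 150. This harmonic recurrence is solved by u_k = k/151, giving u_74 = 74/151.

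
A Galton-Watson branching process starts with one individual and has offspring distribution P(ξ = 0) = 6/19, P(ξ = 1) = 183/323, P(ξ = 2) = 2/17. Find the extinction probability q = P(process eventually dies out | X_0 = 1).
q = 1

Mean offspring μ = 0·6/19 + 1·183/323 + 2·2/17 = 259/323 ≤ 1. For μ ≤ 1 with offspring not concentrated at 1, the Galton-Watson process goes extinct almost surely, so q = 1.
(Algebraic check: The pgf is f(s) = 6/19 + 183/323·s + 2/17·s². The extinction probability q is the smallest fixed point of f in [0, 1]. Setting s = f(s):
  2/17·s² + (183/323 − 1)·s + 6/19 = 0
  2/17·s² − (6/19 + 2/17)·s + 6/19 = 0
which factors as (s − 1)·(2/17·s − 6/19) = 0, giving roots s = 1 and s = (6/19)/(2/17) = 51/19. Since 51/19 ≥ 1, the smallest root in [0, 1] is s = 1.)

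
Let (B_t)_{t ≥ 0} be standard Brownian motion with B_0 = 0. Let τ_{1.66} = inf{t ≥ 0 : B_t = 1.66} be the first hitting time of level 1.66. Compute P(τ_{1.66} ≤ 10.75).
P(τ_{1.66} ≤ 10.75) = 2(1 − Φ(1.66/√10.75)) = 2(1 − Φ(0.5063)) ≈ 0.6126

By the reflection principle for standard BM, P(τ_b ≤ t) = 2 · P(B_t ≥ b). Since B_t ~ N(0, t), P(B_t ≥ 1.66) = 1 − Φ(1.66/√t) = 1 − Φ(1.66/√10.75) = 1 − Φ(0.5063) ≈ 0.30632. Doubling: P(τ_{1.66} ≤ 10.75) ≈ 2 · 0.30632 = 0.61264 ≈ 0.6126.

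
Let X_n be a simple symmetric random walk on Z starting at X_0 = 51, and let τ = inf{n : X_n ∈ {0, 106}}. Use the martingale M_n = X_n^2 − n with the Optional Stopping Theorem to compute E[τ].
E[τ] = 2805

M_n = X_n^2 − n is a martingale (since E[X_{n+1}^2 | F_n] = X_n^2 + 1). By OST (τ has finite mean in a bounded region), E[M_τ] = E[M_0] = X_0^2 − 0 = 51^2 = 2601. Also E[M_τ] = E[X_τ^2] − E[τ]. The walk exits at 0 or 106, with P(hit 106 first) = 51/106, so E[X_τ^2] = 106^2 · 51/106 + 0 = 5406. Thus E[τ] = E[X_τ^2] − E[M_τ] = 5406 − 2601 = 2805 = 51(106 − 51) = 2805.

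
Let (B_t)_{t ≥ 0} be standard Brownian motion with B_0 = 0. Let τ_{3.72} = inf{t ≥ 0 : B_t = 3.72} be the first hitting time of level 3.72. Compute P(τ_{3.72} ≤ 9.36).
P(τ_{3.72} ≤ 9.36) = 2(1 − Φ(3.72/√9.36)) = 2(1 − Φ(1.2159)) ≈ 0.2240

By the reflection principle for standard BM, P(τ_b ≤ t) = 2 · P(B_t ≥ b). Since B_t ~ N(0, t), P(B_t ≥ 3.72) = 1 − Φ(3.72/√t) = 1 − Φ(3.72/√9.36) = 1 − Φ(1.2159) ≈ 0.11201. Doubling: P(τ_{3.72} ≤ 9.36) ≈ 2 · 0.11201 = 0.22402 ≈ 0.2240.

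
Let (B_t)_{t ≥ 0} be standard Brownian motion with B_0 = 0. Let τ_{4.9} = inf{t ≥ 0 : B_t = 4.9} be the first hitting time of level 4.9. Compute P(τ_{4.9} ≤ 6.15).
P(τ_{4.9} ≤ 6.15) = 2(1 − Φ(4.9/√6.15)) = 2(1 − Φ(1.9759)) ≈ 0.0482

By the reflection principle for standard BM, P(τ_b ≤ t) = 2 · P(B_t ≥ b). Since B_t ~ N(0, t), P(B_t ≥ 4.9) = 1 − Φ(4.9/√t) = 1 − Φ(4.9/√6.15) = 1 − Φ(1.9759) ≈ 0.02408. Doubling: P(τ_{4.9} ≤ 6.15) ≈ 2 · 0.02408 = 0.04816 ≈ 0.0482.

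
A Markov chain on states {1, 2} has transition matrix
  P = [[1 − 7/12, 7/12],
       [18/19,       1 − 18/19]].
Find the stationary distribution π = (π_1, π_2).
π_1 = 216/349, π_2 = 133/349

Solve πP = π with π_1 + π_2 = 1. From πP = π: π_1 · (1 − 7/12) + π_2 · 18/19 = π_1 ⇒ π_2 · 18/19 = π_1 · 7/12 ⇒ π_2/π_1 = (7/12)/(18/19) = 133/216. Together with π_1 + π_2 = 1:
  π_1 = (18/19)/(7/12 + 18/19) = (18/19)/(349/228) = 216/349,
  π_2 = (7/12)/(7/12 + 18/19) = (7/12)/(349/228) = 133/349.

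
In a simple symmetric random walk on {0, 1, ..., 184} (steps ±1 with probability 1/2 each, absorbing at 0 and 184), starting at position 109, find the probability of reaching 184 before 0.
P(hit 184 before 0) = 109/184

Let u_k = P(hit 184 before 0 | start at k). Then u_0 = 0, u_184 = 1, and u_k = u_{k-1}/2 + u_{k+1}/2 for 1 ≤ k ≤ 183. This harmonic recurrence is solved by u_k = k/184, giving u_109 = 109/184.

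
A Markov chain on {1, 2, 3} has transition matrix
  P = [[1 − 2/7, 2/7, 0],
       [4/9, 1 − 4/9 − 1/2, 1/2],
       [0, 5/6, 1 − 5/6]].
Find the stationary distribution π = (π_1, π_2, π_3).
π = (35/71, 45/142, 27/142)

This is a birth-death chain on three states, which satisfies detailed balance: π_1 · P_{12} = π_2 · P_{21} and π_2 · P_{23} = π_3 · P_{32}.
From π_1 · 2/7 = π_2 · 4/9: π_2/π_1 = (2/7)/(4/9) = 9/14.
From π_2 · 1/2 = π_3 · 5/6: π_3/π_2 = (1/2)/(5/6) = 3/5.
Take π_1 proportional to 1; then unnormalized π = (1, 9/14, 27/70). Normalize by dividing by the sum 71/35:
  π = (35/71, 45/142, 27/142).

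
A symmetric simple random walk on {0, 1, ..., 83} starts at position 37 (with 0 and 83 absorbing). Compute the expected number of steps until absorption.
E[τ | X_0 = 37] = 1702

Let v_k = E[τ | X_0 = k]. Boundary: v_0 = v_83 = 0. Recurrence: v_k = 1 + (v_{k-1} + v_{k+1})/2 for 1 ≤ k ≤ 82. The particular solution to v_k − (v_{k-1} + v_{k+1})/2 = 1 is v_k = −k^2. Adding homogeneous solution A + B k and matching boundaries gives v_k = k (83 − k). Substituting k = 37: v_37 = 37 · 46 = 1702.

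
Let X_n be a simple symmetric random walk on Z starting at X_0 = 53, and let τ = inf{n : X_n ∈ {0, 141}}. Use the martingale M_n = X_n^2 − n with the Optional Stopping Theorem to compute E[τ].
E[τ] = 4664

M_n = X_n^2 − n is a martingale (since E[X_{n+1}^2 | F_n] = X_n^2 + 1). By OST (τ has finite mean in a bounded region), E[M_τ] = E[M_0] = X_0^2 − 0 = 53^2 = 2809. Also E[M_τ] = E[X_τ^2] − E[τ]. The walk exits at 0 or 141, with P(hit 141 first) = 53/141, so E[X_τ^2] = 141^2 · 53/141 + 0 = 7473. Thus E[τ] = E[X_τ^2] − E[M_τ] = 7473 − 2809 = 4664 = 53(141 − 53) = 4664.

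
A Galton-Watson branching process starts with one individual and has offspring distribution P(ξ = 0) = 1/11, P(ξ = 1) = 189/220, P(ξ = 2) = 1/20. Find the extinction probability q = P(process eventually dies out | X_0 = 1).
q = 1

Mean offspring μ = 0·1/11 + 1·189/220 + 2·1/20 = 211/220 ≤ 1. For μ ≤ 1 with offspring not concentrated at 1, the Galton-Watson process goes extinct almost surely, so q = 1.
(Algebraic check: The pgf is f(s) = 1/11 + 189/220·s + 1/20·s². The extinction probability q is the smallest fixed point of f in [0, 1]. Setting s = f(s):
  1/20·s² + (189/220 − 1)·s + 1/11 = 0
  1/20·s² − (1/11 + 1/20)·s + 1/11 = 0
which factors as (s − 1)·(1/20·s − 1/11) = 0, giving roots s = 1 and s = (1/11)/(1/20) = 20/11. Since 20/11 ≥ 1, the smallest root in [0, 1] is s = 1.)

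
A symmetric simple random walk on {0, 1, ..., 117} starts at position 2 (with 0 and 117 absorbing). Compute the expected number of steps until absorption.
E[τ | X_0 = 2] = 230

Let v_k = E[τ | X_0 = k]. Boundary: v_0 = v_117 = 0. Recurrence: v_k = 1 + (v_{k-1} + v_{k+1})/2 for 1 ≤ k ≤ 116. The particular solution to v_k − (v_{k-1} + v_{k+1})/2 = 1 is v_k = −k^2. Adding homogeneous solution A + B k and matching boundaries gives v_k = k (117 − k). Substituting k = 2: v_2 = 2 · 115 = 230.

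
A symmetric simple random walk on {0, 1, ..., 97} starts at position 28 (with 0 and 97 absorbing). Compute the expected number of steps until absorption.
E[τ | X_0 = 28] = 1932

Let v_k = E[τ | X_0 = k]. Boundary: v_0 = v_97 = 0. Recurrence: v_k = 1 + (v_{k-1} + v_{k+1})/2 for 1 ≤ k ≤ 96. The particular solution to v_k − (v_{k-1} + v_{k+1})/2 = 1 is v_k = −k^2. Adding homogeneous solution A + B k and matching boundaries gives v_k = k (97 − k). Substituting k = 28: v_28 = 28 · 69 = 1932.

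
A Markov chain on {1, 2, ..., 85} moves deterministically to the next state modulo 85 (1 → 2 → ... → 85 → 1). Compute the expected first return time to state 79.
E[T_79 | X_0 = 79] = 85

The chain cycles deterministically, so starting at state 79 it returns in exactly 85 steps. Equivalently, the stationary distribution is uniform π_j = 1/85 for every state j, so by Kac's formula E[T_79] = 1/π_79 = 85.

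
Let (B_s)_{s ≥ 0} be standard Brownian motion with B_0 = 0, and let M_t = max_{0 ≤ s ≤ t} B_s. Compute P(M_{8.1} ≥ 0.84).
P(M_{8.1} ≥ 0.84) = 2·P(B_{8.1} ≥ 0.84) = 2(1 − Φ(0.84/√8.1)) ≈ 0.7679

By the reflection principle for Brownian motion, P(M_t ≥ a) = 2 · P(B_t ≥ a) for a ≥ 0. Since B_t ~ N(0, t), P(B_t ≥ 0.84) = 1 − Φ(0.84/√t) = 1 − Φ(0.84/√8.1) = 1 − Φ(0.2951). So
  P(M_{8.1} ≥ 0.84) = 2(1 − Φ(0.2951)) ≈ 0.7679.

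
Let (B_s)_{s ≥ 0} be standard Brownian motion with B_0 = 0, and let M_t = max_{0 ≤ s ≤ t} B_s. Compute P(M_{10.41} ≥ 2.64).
P(M_{10.41} ≥ 2.64) = 2·P(B_{10.41} ≥ 2.64) = 2(1 − Φ(2.64/√10.41)) ≈ 0.4132

By the reflection principle for Brownian motion, P(M_t ≥ a) = 2 · P(B_t ≥ a) for a ≥ 0. Since B_t ~ N(0, t), P(B_t ≥ 2.64) = 1 − Φ(2.64/√t) = 1 − Φ(2.64/√10.41) = 1 − Φ(0.8182). So
  P(M_{10.41} ≥ 2.64) = 2(1 − Φ(0.8182)) ≈ 0.4132.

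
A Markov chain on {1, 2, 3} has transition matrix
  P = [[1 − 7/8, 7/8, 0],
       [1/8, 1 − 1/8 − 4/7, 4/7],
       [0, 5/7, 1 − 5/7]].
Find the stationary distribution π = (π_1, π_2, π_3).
π = (5/68, 35/68, 7/17)

This is a birth-death chain on three states, which satisfies detailed balance: π_1 · P_{12} = π_2 · P_{21} and π_2 · P_{23} = π_3 · P_{32}.
From π_1 · 7/8 = π_2 · 1/8: π_2/π_1 = (7/8)/(1/8) = 7.
From π_2 · 4/7 = π_3 · 5/7: π_3/π_2 = (4/7)/(5/7) = 4/5.
Take π_1 proportional to 1; then unnormalized π = (1, 7, 28/5). Normalize by dividing by the sum 68/5:
  π = (5/68, 35/68, 7/17).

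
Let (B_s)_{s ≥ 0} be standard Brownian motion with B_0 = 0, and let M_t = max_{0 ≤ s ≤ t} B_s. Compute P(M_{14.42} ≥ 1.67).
P(M_{14.42} ≥ 1.67) = 2·P(B_{14.42} ≥ 1.67) = 2(1 − Φ(1.67/√14.42)) ≈ 0.6601

By the reflection principle for Brownian motion, P(M_t ≥ a) = 2 · P(B_t ≥ a) for a ≥ 0. Since B_t ~ N(0, t), P(B_t ≥ 1.67) = 1 − Φ(1.67/√t) = 1 − Φ(1.67/√14.42) = 1 − Φ(0.4398). So
  P(M_{14.42} ≥ 1.67) = 2(1 − Φ(0.4398)) ≈ 0.6601.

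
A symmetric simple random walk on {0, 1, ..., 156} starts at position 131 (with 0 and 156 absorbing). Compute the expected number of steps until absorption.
E[τ | X_0 = 131] = 3275

Let v_k = E[τ | X_0 = k]. Boundary: v_0 = v_156 = 0. Recurrence: v_k = 1 + (v_{k-1} + v_{k+1})/2 for 1 ≤ k ≤ 155. The particular solution to v_k − (v_{k-1} + v_{k+1})/2 = 1 is v_k = −k^2. Adding homogeneous solution A + B k and matching boundaries gives v_k = k (156 − k). Substituting k = 131: v_131 = 131 · 25 = 3275.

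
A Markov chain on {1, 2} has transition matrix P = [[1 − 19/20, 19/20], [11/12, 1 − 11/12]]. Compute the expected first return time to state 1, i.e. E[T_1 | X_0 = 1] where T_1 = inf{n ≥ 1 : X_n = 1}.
E[T_1 | X_0 = 1] = 1/π_1 = 112/55

For an irreducible recurrent Markov chain with stationary distribution π, E[T_i | X_0 = i] = 1/π_i (Kac's formula). Here π_1 = (11/12)/(19/20 + 11/12) = (11/12)/(28/15) = 55/112, so E[T_1 | X_0 = 1] = 1/π_1 = (19/20 + 11/12)/(11/12) = (28/15)/(11/12) = 112/55.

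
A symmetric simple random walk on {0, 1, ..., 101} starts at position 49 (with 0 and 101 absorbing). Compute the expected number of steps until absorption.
E[τ | X_0 = 49] = 2548

Let v_k = E[τ | X_0 = k]. Boundary: v_0 = v_101 = 0. Recurrence: v_k = 1 + (v_{k-1} + v_{k+1})/2 for 1 ≤ k ≤ 100. The particular solution to v_k − (v_{k-1} + v_{k+1})/2 = 1 is v_k = −k^2. Adding homogeneous solution A + B k and matching boundaries gives v_k = k (101 − k). Substituting k = 49: v_49 = 49 · 52 = 2548.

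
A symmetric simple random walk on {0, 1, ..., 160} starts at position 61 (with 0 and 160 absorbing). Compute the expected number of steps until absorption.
E[τ | X_0 = 61] = 6039

Let v_k = E[τ | X_0 = k]. Boundary: v_0 = v_160 = 0. Recurrence: v_k = 1 + (v_{k-1} + v_{k+1})/2 for 1 ≤ k ≤ 159. The particular solution to v_k − (v_{k-1} + v_{k+1})/2 = 1 is v_k = −k^2. Adding homogeneous solution A + B k and matching boundaries gives v_k = k (160 − k). Substituting k = 61: v_61 = 61 · 99 = 6039.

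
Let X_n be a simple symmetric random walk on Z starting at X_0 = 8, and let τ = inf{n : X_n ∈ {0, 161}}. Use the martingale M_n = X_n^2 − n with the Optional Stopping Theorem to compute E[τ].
E[τ] = 1224

M_n = X_n^2 − n is a martingale (since E[X_{n+1}^2 | F_n] = X_n^2 + 1). By OST (τ has finite mean in a bounded region), E[M_τ] = E[M_0] = X_0^2 − 0 = 8^2 = 64. Also E[M_τ] = E[X_τ^2] − E[τ]. The walk exits at 0 or 161, with P(hit 161 first) = 8/161, so E[X_τ^2] = 161^2 · 8/161 + 0 = 1288. Thus E[τ] = E[X_τ^2] − E[M_τ] = 1288 − 64 = 1224 = 8(161 − 8) = 1224.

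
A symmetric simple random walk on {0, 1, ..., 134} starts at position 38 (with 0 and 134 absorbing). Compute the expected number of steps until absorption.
E[τ | X_0 = 38] = 3648

Let v_k = E[τ | X_0 = k]. Boundary: v_0 = v_134 = 0. Recurrence: v_k = 1 + (v_{k-1} + v_{k+1})/2 for 1 ≤ k ≤ 133. The particular solution to v_k − (v_{k-1} + v_{k+1})/2 = 1 is v_k = −k^2. Adding homogeneous solution A + B k and matching boundaries gives v_k = k (134 − k). Substituting k = 38: v_38 = 38 · 96 = 3648.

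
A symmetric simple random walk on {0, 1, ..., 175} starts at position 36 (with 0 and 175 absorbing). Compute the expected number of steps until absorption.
E[τ | X_0 = 36] = 5004

Let v_k = E[τ | X_0 = k]. Boundary: v_0 = v_175 = 0. Recurrence: v_k = 1 + (v_{k-1} + v_{k+1})/2 for 1 ≤ k ≤ 174. The particular solution to v_k − (v_{k-1} + v_{k+1})/2 = 1 is v_k = −k^2. Adding homogeneous solution A + B k and matching boundaries gives v_k = k (175 − k). Substituting k = 36: v_36 = 36 · 139 = 5004.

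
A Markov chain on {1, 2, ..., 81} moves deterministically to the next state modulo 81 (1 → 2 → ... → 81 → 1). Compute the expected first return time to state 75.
E[T_75 | X_0 = 75] = 81

The chain cycles deterministically, so starting at state 75 it returns in exactly 81 steps. Equivalently, the stationary distribution is uniform π_j = 1/81 for every state j, so by Kac's formula E[T_75] = 1/π_75 = 81.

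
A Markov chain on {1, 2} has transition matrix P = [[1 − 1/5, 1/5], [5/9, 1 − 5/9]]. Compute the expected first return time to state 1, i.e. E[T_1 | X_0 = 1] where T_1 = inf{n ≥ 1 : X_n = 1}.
E[T_1 | X_0 = 1] = 1/π_1 = 34/25

For an irreducible recurrent Markov chain with stationary distribution π, E[T_i | X_0 = i] = 1/π_i (Kac's formula). Here π_1 = (5/9)/(1/5 + 5/9) = (5/9)/(34/45) = 25/34, so E[T_1 | X_0 = 1] = 1/π_1 = (1/5 + 5/9)/(5/9) = (34/45)/(5/9) = 34/25.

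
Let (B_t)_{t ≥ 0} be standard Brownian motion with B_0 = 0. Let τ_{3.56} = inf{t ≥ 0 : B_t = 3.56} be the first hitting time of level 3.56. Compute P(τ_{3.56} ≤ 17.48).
P(τ_{3.56} ≤ 17.48) = 2(1 − Φ(3.56/√17.48)) = 2(1 − Φ(0.8515)) ≈ 0.3945

By the reflection principle for standard BM, P(τ_b ≤ t) = 2 · P(B_t ≥ b). Since B_t ~ N(0, t), P(B_t ≥ 3.56) = 1 − Φ(3.56/√t) = 1 − Φ(3.56/√17.48) = 1 − Φ(0.8515) ≈ 0.19725. Doubling: P(τ_{3.56} ≤ 17.48) ≈ 2 · 0.19725 = 0.39450 ≈ 0.3945.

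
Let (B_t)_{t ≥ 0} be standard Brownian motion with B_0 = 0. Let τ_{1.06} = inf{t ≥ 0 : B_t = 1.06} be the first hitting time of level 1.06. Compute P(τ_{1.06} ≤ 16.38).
P(τ_{1.06} ≤ 16.38) = 2(1 − Φ(1.06/√16.38)) = 2(1 − Φ(0.2619)) ≈ 0.7934

By the reflection principle for standard BM, P(τ_b ≤ t) = 2 · P(B_t ≥ b). Since B_t ~ N(0, t), P(B_t ≥ 1.06) = 1 − Φ(1.06/√t) = 1 − Φ(1.06/√16.38) = 1 − Φ(0.2619) ≈ 0.39670. Doubling: P(τ_{1.06} ≤ 16.38) ≈ 2 · 0.39670 = 0.79340 ≈ 0.7934.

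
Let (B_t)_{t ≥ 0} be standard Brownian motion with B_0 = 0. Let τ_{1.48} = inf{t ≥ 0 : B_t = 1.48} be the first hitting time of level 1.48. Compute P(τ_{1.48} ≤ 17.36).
P(τ_{1.48} ≤ 17.36) = 2(1 − Φ(1.48/√17.36)) = 2(1 − Φ(0.3552)) ≈ 0.7224

By the reflection principle for standard BM, P(τ_b ≤ t) = 2 · P(B_t ≥ b). Since B_t ~ N(0, t), P(B_t ≥ 1.48) = 1 − Φ(1.48/√t) = 1 − Φ(1.48/√17.36) = 1 − Φ(0.3552) ≈ 0.36122. Doubling: P(τ_{1.48} ≤ 17.36) ≈ 2 · 0.36122 = 0.72244 ≈ 0.7224.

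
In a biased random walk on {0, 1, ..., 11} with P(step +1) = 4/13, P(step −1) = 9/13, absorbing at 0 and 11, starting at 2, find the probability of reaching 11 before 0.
P(hit 11 before 0) = (1 − (9/4)^2) / (1 − (9/4)^11) = 3407872/6275373061

Let u_k denote P(reach 11 before 0 | start at k). Boundary: u_0 = 0, u_11 = 1. Recurrence: u_k = 4/13·u_{k+1} + 9/13·u_{k-1} for 1 ≤ k ≤ 10. Try u_k = A + B·r^k with r = q/p = (9/13)/(4/13) = 9/4. Substitution satisfies the recurrence; boundary conditions give:
  u_k = (1 − r^k) / (1 − r^N) = (1 − (9/4)^2) / (1 − (9/4)^11) = 3407872/6275373061.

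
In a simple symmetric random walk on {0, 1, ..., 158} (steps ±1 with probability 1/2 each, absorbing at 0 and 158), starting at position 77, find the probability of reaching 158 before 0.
P(hit 158 before 0) = 77/158

Let u_k = P(hit 158 before 0 | start at k). Then u_0 = 0, u_158 = 1, and u_k = u_{k-1}/2 + u_{k+1}/2 for 1 ≤ k ≤ 157. This harmonic recurrence is solved by u_k = k/158, giving u_77 = 77/158.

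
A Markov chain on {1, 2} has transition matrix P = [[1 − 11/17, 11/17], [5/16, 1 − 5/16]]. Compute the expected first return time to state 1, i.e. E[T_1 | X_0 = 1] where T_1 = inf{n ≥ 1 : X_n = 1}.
E[T_1 | X_0 = 1] = 1/π_1 = 261/85

For an irreducible recurrent Markov chain with stationary distribution π, E[T_i | X_0 = i] = 1/π_i (Kac's formula). Here π_1 = (5/16)/(11/17 + 5/16) = (5/16)/(261/272) = 85/261, so E[T_1 | X_0 = 1] = 1/π_1 = (11/17 + 5/16)/(5/16) = (261/272)/(5/16) = 261/85.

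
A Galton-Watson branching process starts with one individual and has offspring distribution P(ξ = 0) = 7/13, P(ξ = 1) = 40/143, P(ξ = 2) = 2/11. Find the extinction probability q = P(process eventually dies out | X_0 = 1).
q = 1

Mean offspring μ = 0·7/13 + 1·40/143 + 2·2/11 = 92/143 ≤ 1. For μ ≤ 1 with offspring not concentrated at 1, the Galton-Watson process goes extinct almost surely, so q = 1.
(Algebraic check: The pgf is f(s) = 7/13 + 40/143·s + 2/11·s². The extinction probability q is the smallest fixed point of f in [0, 1]. Setting s = f(s):
  2/11·s² + (40/143 − 1)·s + 7/13 = 0
  2/11·s² − (7/13 + 2/11)·s + 7/13 = 0
which factors as (s − 1)·(2/11·s − 7/13) = 0, giving roots s = 1 and s = (7/13)/(2/11) = 77/26. Since 77/26 ≥ 1, the smallest root in [0, 1] is s = 1.)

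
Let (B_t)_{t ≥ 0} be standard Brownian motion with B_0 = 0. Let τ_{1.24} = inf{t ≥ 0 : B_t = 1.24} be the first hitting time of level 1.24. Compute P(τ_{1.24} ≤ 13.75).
P(τ_{1.24} ≤ 13.75) = 2(1 − Φ(1.24/√13.75)) = 2(1 − Φ(0.3344)) ≈ 0.7381

By the reflection principle for standard BM, P(τ_b ≤ t) = 2 · P(B_t ≥ b). Since B_t ~ N(0, t), P(B_t ≥ 1.24) = 1 − Φ(1.24/√t) = 1 − Φ(1.24/√13.75) = 1 − Φ(0.3344) ≈ 0.36904. Doubling: P(τ_{1.24} ≤ 13.75) ≈ 2 · 0.36904 = 0.73808 ≈ 0.7381.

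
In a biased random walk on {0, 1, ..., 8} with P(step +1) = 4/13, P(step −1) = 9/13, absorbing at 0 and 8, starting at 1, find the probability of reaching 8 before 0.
P(hit 8 before 0) = (1 − (9/4)^1) / (1 − (9/4)^8) = 16384/8596237

Let u_k denote P(reach 8 before 0 | start at k). Boundary: u_0 = 0, u_8 = 1. Recurrence: u_k = 4/13·u_{k+1} + 9/13·u_{k-1} for 1 ≤ k ≤ 7. Try u_k = A + B·r^k with r = q/p = (9/13)/(4/13) = 9/4. Substitution satisfies the recurrence; boundary conditions give:
  u_k = (1 − r^k) / (1 − r^N) = (1 − (9/4)^1) / (1 − (9/4)^8) = 16384/8596237.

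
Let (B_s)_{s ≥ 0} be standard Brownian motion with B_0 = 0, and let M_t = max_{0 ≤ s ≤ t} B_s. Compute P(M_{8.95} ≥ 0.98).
P(M_{8.95} ≥ 0.98) = 2·P(B_{8.95} ≥ 0.98) = 2(1 − Φ(0.98/√8.95)) ≈ 0.7432

By the reflection principle for Brownian motion, P(M_t ≥ a) = 2 · P(B_t ≥ a) for a ≥ 0. Since B_t ~ N(0, t), P(B_t ≥ 0.98) = 1 − Φ(0.98/√t) = 1 − Φ(0.98/√8.95) = 1 − Φ(0.3276). So
  P(M_{8.95} ≥ 0.98) = 2(1 − Φ(0.3276)) ≈ 0.7432.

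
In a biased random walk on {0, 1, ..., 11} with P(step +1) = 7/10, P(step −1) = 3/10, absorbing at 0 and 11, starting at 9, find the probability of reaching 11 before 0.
P(hit 11 before 0) = (1 − (3/7)^9) / (1 − (3/7)^11) = 494090569/494287399

Let u_k denote P(reach 11 before 0 | start at k). Boundary: u_0 = 0, u_11 = 1. Recurrence: u_k = 7/10·u_{k+1} + 3/10·u_{k-1} for 1 ≤ k ≤ 10. Try u_k = A + B·r^k with r = q/p = (3/10)/(7/10) = 3/7. Substitution satisfies the recurrence; boundary conditions give:
  u_k = (1 − r^k) / (1 − r^N) = (1 − (3/7)^9) / (1 − (3/7)^11) = 494090569/494287399.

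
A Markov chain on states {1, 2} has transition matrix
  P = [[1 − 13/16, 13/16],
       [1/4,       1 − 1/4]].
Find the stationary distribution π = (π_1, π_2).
π_1 = 4/17, π_2 = 13/17

Solve πP = π with π_1 + π_2 = 1. From πP = π: π_1 · (1 − 13/16) + π_2 · 1/4 = π_1 ⇒ π_2 · 1/4 = π_1 · 13/16 ⇒ π_2/π_1 = (13/16)/(1/4) = 13/4. Together with π_1 + π_2 = 1:
  π_1 = (1/4)/(13/16 + 1/4) = (1/4)/(17/16) = 4/17,
  π_2 = (13/16)/(13/16 + 1/4) = (13/16)/(17/16) = 13/17.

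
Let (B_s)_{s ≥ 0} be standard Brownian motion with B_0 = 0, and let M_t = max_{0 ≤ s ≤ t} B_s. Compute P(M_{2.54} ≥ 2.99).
P(M_{2.54} ≥ 2.99) = 2·P(B_{2.54} ≥ 2.99) = 2(1 − Φ(2.99/√2.54)) ≈ 0.0606

By the reflection principle for Brownian motion, P(M_t ≥ a) = 2 · P(B_t ≥ a) for a ≥ 0. Since B_t ~ N(0, t), P(B_t ≥ 2.99) = 1 − Φ(2.99/√t) = 1 − Φ(2.99/√2.54) = 1 − Φ(1.8761). So
  P(M_{2.54} ≥ 2.99) = 2(1 − Φ(1.8761)) ≈ 0.0606.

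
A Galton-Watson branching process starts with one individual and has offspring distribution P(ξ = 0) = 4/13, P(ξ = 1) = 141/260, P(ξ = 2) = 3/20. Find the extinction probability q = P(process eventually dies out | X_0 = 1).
q = 1

Mean offspring μ = 0·4/13 + 1·141/260 + 2·3/20 = 219/260 ≤ 1. For μ ≤ 1 with offspring not concentrated at 1, the Galton-Watson process goes extinct almost surely, so q = 1.
(Algebraic check: The pgf is f(s) = 4/13 + 141/260·s + 3/20·s². The extinction probability q is the smallest fixed point of f in [0, 1]. Setting s = f(s):
  3/20·s² + (141/260 − 1)·s + 4/13 = 0
  3/20·s² − (4/13 + 3/20)·s + 4/13 = 0
which factors as (s − 1)·(3/20·s − 4/13) = 0, giving roots s = 1 and s = (4/13)/(3/20) = 80/39. Since 80/39 ≥ 1, the smallest root in [0, 1] is s = 1.)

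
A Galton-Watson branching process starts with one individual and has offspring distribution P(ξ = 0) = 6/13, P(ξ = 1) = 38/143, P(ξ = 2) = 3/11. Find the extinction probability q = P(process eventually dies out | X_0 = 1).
q = 1

Mean offspring μ = 0·6/13 + 1·38/143 + 2·3/11 = 116/143 ≤ 1. For μ ≤ 1 with offspring not concentrated at 1, the Galton-Watson process goes extinct almost surely, so q = 1.
(Algebraic check: The pgf is f(s) = 6/13 + 38/143·s + 3/11·s². The extinction probability q is the smallest fixed point of f in [0, 1]. Setting s = f(s):
  3/11·s² + (38/143 − 1)·s + 6/13 = 0
  3/11·s² − (6/13 + 3/11)·s + 6/13 = 0
which factors as (s − 1)·(3/11·s − 6/13) = 0, giving roots s = 1 and s = (6/13)/(3/11) = 22/13. Since 22/13 ≥ 1, the smallest root in [0, 1] is s = 1.)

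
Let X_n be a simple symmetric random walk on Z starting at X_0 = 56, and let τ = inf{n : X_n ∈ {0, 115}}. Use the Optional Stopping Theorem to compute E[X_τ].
E[X_τ] = 56

X_n is a martingale and τ is a bounded-mean stopping time (indeed τ is finite a.s. with bounded expectation since the walk is in a bounded region). By the OST, E[X_τ] = E[X_0] = 56. Equivalently: E[X_τ] = 115 · P(hit 115 first) + 0 · P(hit 0 first) = 115 · (56/115) = 56.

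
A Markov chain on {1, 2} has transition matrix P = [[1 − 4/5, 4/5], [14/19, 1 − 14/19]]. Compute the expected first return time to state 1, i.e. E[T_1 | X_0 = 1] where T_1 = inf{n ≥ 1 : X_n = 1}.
E[T_1 | X_0 = 1] = 1/π_1 = 73/35

For an irreducible recurrent Markov chain with stationary distribution π, E[T_i | X_0 = i] = 1/π_i (Kac's formula). Here π_1 = (14/19)/(4/5 + 14/19) = (14/19)/(146/95) = 35/73, so E[T_1 | X_0 = 1] = 1/π_1 = (4/5 + 14/19)/(14/19) = (146/95)/(14/19) = 73/35.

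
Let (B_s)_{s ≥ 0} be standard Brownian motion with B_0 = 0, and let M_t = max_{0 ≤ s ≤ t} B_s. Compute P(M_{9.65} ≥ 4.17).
P(M_{9.65} ≥ 4.17) = 2·P(B_{9.65} ≥ 4.17) = 2(1 − Φ(4.17/√9.65)) ≈ 0.1795

By the reflection principle for Brownian motion, P(M_t ≥ a) = 2 · P(B_t ≥ a) for a ≥ 0. Since B_t ~ N(0, t), P(B_t ≥ 4.17) = 1 − Φ(4.17/√t) = 1 − Φ(4.17/√9.65) = 1 − Φ(1.3424). So
  P(M_{9.65} ≥ 4.17) = 2(1 − Φ(1.3424)) ≈ 0.1795.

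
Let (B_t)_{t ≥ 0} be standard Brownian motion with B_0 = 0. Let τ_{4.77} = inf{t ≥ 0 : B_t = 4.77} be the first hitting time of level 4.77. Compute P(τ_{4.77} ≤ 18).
P(τ_{4.77} ≤ 18) = 2(1 − Φ(4.77/√18)) = 2(1 − Φ(1.1243)) ≈ 0.2609

By the reflection principle for standard BM, P(τ_b ≤ t) = 2 · P(B_t ≥ b). Since B_t ~ N(0, t), P(B_t ≥ 4.77) = 1 − Φ(4.77/√t) = 1 − Φ(4.77/√18) = 1 − Φ(1.1243) ≈ 0.13044. Doubling: P(τ_{4.77} ≤ 18) ≈ 2 · 0.13044 = 0.26088 ≈ 0.2609.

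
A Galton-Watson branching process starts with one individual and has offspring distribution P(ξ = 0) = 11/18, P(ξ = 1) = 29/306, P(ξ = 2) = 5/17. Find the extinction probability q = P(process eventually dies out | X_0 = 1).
q = 1

Mean offspring μ = 0·11/18 + 1·29/306 + 2·5/17 = 209/306 ≤ 1. For μ ≤ 1 with offspring not concentrated at 1, the Galton-Watson process goes extinct almost surely, so q = 1.
(Algebraic check: The pgf is f(s) = 11/18 + 29/306·s + 5/17·s². The extinction probability q is the smallest fixed point of f in [0, 1]. Setting s = f(s):
  5/17·s² + (29/306 − 1)·s + 11/18 = 0
  5/17·s² − (11/18 + 5/17)·s + 11/18 = 0
which factors as (s − 1)·(5/17·s − 11/18) = 0, giving roots s = 1 and s = (11/18)/(5/17) = 187/90. Since 187/90 ≥ 1, the smallest root in [0, 1] is s = 1.)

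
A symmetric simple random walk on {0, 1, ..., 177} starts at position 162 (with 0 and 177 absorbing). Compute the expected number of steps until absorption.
E[τ | X_0 = 162] = 2430

Let v_k = E[τ | X_0 = k]. Boundary: v_0 = v_177 = 0. Recurrence: v_k = 1 + (v_{k-1} + v_{k+1})/2 for 1 ≤ k ≤ 176. The particular solution to v_k − (v_{k-1} + v_{k+1})/2 = 1 is v_k = −k^2. Adding homogeneous solution A + B k and matching boundaries gives v_k = k (177 − k). Substituting k = 162: v_162 = 162 · 15 = 2430.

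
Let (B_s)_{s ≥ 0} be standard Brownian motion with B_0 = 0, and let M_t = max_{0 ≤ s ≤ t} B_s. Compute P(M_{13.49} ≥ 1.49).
P(M_{13.49} ≥ 1.49) = 2·P(B_{13.49} ≥ 1.49) = 2(1 − Φ(1.49/√13.49)) ≈ 0.6850

By the reflection principle for Brownian motion, P(M_t ≥ a) = 2 · P(B_t ≥ a) for a ≥ 0. Since B_t ~ N(0, t), P(B_t ≥ 1.49) = 1 − Φ(1.49/√t) = 1 − Φ(1.49/√13.49) = 1 − Φ(0.4057). So
  P(M_{13.49} ≥ 1.49) = 2(1 − Φ(0.4057)) ≈ 0.6850.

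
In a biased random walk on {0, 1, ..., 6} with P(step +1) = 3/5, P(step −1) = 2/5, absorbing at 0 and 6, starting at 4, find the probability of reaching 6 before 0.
P(hit 6 before 0) = (1 − (2/3)^4) / (1 − (2/3)^6) = 117/133

Let u_k denote P(reach 6 before 0 | start at k). Boundary: u_0 = 0, u_6 = 1. Recurrence: u_k = 3/5·u_{k+1} + 2/5·u_{k-1} for 1 ≤ k ≤ 5. Try u_k = A + B·r^k with r = q/p = (2/5)/(3/5) = 2/3. Substitution satisfies the recurrence; boundary conditions give:
  u_k = (1 − r^k) / (1 − r^N) = (1 − (2/3)^4) / (1 − (2/3)^6) = 117/133.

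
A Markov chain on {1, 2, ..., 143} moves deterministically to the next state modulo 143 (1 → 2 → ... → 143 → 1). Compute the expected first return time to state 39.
E[T_39 | X_0 = 39] = 143

The chain cycles deterministically, so starting at state 39 it returns in exactly 143 steps. Equivalently, the stationary distribution is uniform π_j = 1/143 for every state j, so by Kac's formula E[T_39] = 1/π_39 = 143.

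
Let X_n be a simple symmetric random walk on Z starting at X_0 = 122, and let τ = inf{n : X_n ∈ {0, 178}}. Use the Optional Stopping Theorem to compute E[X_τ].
E[X_τ] = 122

X_n is a martingale and τ is a bounded-mean stopping time (indeed τ is finite a.s. with bounded expectation since the walk is in a bounded region). By the OST, E[X_τ] = E[X_0] = 122. Equivalently: E[X_τ] = 178 · P(hit 178 first) + 0 · P(hit 0 first) = 178 · (122/178) = 122.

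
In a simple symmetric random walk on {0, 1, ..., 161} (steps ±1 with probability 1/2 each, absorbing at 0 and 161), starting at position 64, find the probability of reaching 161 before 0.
P(hit 161 before 0) = 64/161

Let u_k = P(hit 161 before 0 | start at k). Then u_0 = 0, u_161 = 1, and u_k = u_{k-1}/2 + u_{k+1}/2 for 1 ≤ k ≤ 160. This harmonic recurrence is solved by u_k = k/161, giving u_64 = 64/161.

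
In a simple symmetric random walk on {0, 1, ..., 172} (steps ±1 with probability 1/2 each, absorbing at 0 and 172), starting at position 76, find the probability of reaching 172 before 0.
P(hit 172 before 0) = 76/172 = 19/43

Let u_k = P(hit 172 before 0 | start at k). Then u_0 = 0, u_172 = 1, and u_k = u_{k-1}/2 + u_{k+1}/2 for 1 ≤ k ≤ 171. This harmonic recurrence is solved by u_k = k/172, giving u_76 = 76/172 = 19/43.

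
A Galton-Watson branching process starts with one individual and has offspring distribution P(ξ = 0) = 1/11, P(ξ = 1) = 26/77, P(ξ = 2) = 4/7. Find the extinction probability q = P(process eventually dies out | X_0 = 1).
q = 7/44

The pgf is f(s) = 1/11 + 26/77·s + 4/7·s². The extinction probability q is the smallest fixed point of f in [0, 1]. Setting s = f(s):
  4/7·s² + (26/77 − 1)·s + 1/11 = 0
  4/7·s² − (1/11 + 4/7)·s + 1/11 = 0
which factors as (s − 1)·(4/7·s − 1/11) = 0, giving roots s = 1 and s = (1/11)/(4/7) = 7/44.
Mean offspring μ = 26/77 + 2·4/7 = 114/77 > 1 (supercritical), so q < 1. The extinction probability is the smaller root: q = (1/11)/(4/7) = 7/44.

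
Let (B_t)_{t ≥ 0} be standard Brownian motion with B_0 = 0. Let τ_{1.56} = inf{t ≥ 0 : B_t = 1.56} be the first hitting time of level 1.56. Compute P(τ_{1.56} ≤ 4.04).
P(τ_{1.56} ≤ 4.04) = 2(1 − Φ(1.56/√4.04)) = 2(1 − Φ(0.7761)) ≈ 0.4377

By the reflection principle for standard BM, P(τ_b ≤ t) = 2 · P(B_t ≥ b). Since B_t ~ N(0, t), P(B_t ≥ 1.56) = 1 − Φ(1.56/√t) = 1 − Φ(1.56/√4.04) = 1 − Φ(0.7761) ≈ 0.21884. Doubling: P(τ_{1.56} ≤ 4.04) ≈ 2 · 0.21884 = 0.43768 ≈ 0.4377.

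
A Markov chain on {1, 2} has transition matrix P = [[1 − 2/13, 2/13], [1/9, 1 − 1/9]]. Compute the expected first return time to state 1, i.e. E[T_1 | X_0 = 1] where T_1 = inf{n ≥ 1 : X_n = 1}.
E[T_1 | X_0 = 1] = 1/π_1 = 31/13

For an irreducible recurrent Markov chain with stationary distribution π, E[T_i | X_0 = i] = 1/π_i (Kac's formula). Here π_1 = (1/9)/(2/13 + 1/9) = (1/9)/(31/117) = 13/31, so E[T_1 | X_0 = 1] = 1/π_1 = (2/13 + 1/9)/(1/9) = (31/117)/(1/9) = 31/13.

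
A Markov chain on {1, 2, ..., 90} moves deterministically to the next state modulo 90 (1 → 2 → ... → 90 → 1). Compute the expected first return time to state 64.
E[T_64 | X_0 = 64] = 90

The chain cycles deterministically, so starting at state 64 it returns in exactly 90 steps. Equivalently, the stationary distribution is uniform π_j = 1/90 for every state j, so by Kac's formula E[T_64] = 1/π_64 = 90.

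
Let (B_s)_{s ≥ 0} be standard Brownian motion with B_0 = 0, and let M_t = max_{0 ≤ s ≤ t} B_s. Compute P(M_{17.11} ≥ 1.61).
P(M_{17.11} ≥ 1.61) = 2·P(B_{17.11} ≥ 1.61) = 2(1 − Φ(1.61/√17.11)) ≈ 0.6971

By the reflection principle for Brownian motion, P(M_t ≥ a) = 2 · P(B_t ≥ a) for a ≥ 0. Since B_t ~ N(0, t), P(B_t ≥ 1.61) = 1 − Φ(1.61/√t) = 1 − Φ(1.61/√17.11) = 1 − Φ(0.3892). So
  P(M_{17.11} ≥ 1.61) = 2(1 − Φ(0.3892)) ≈ 0.6971.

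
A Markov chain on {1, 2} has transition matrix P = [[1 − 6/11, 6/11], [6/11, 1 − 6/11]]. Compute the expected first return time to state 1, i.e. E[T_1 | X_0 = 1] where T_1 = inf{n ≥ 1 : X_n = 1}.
E[T_1 | X_0 = 1] = 1/π_1 = 2

For an irreducible recurrent Markov chain with stationary distribution π, E[T_i | X_0 = i] = 1/π_i (Kac's formula). Here π_1 = (6/11)/(6/11 + 6/11) = (6/11)/(12/11) = 1/2, so E[T_1 | X_0 = 1] = 1/π_1 = (6/11 + 6/11)/(6/11) = (12/11)/(6/11) = 2.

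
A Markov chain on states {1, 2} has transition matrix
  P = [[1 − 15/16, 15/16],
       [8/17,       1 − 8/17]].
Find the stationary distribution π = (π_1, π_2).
π_1 = 128/383, π_2 = 255/383

Solve πP = π with π_1 + π_2 = 1. From πP = π: π_1 · (1 − 15/16) + π_2 · 8/17 = π_1 ⇒ π_2 · 8/17 = π_1 · 15/16 ⇒ π_2/π_1 = (15/16)/(8/17) = 255/128. Together with π_1 + π_2 = 1:
  π_1 = (8/17)/(15/16 + 8/17) = (8/17)/(383/272) = 128/383,
  π_2 = (15/16)/(15/16 + 8/17) = (15/16)/(383/272) = 255/383.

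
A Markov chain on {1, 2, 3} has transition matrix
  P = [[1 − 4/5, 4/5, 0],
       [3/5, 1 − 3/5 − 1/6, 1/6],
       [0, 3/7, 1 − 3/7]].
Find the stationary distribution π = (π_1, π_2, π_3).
π = (27/77, 36/77, 2/11)

This is a birth-death chain on three states, which satisfies detailed balance: π_1 · P_{12} = π_2 · P_{21} and π_2 · P_{23} = π_3 · P_{32}.
From π_1 · 4/5 = π_2 · 3/5: π_2/π_1 = (4/5)/(3/5) = 4/3.
From π_2 · 1/6 = π_3 · 3/7: π_3/π_2 = (1/6)/(3/7) = 7/18.
Take π_1 proportional to 1; then unnormalized π = (1, 4/3, 14/27). Normalize by dividing by the sum 77/27:
  π = (27/77, 36/77, 2/11).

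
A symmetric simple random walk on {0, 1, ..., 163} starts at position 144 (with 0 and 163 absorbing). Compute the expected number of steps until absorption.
E[τ | X_0 = 144] = 2736

Let v_k = E[τ | X_0 = k]. Boundary: v_0 = v_163 = 0. Recurrence: v_k = 1 + (v_{k-1} + v_{k+1})/2 for 1 ≤ k ≤ 162. The particular solution to v_k − (v_{k-1} + v_{k+1})/2 = 1 is v_k = −k^2. Adding homogeneous solution A + B k and matching boundaries gives v_k = k (163 − k). Substituting k = 144: v_144 = 144 · 19 = 2736.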